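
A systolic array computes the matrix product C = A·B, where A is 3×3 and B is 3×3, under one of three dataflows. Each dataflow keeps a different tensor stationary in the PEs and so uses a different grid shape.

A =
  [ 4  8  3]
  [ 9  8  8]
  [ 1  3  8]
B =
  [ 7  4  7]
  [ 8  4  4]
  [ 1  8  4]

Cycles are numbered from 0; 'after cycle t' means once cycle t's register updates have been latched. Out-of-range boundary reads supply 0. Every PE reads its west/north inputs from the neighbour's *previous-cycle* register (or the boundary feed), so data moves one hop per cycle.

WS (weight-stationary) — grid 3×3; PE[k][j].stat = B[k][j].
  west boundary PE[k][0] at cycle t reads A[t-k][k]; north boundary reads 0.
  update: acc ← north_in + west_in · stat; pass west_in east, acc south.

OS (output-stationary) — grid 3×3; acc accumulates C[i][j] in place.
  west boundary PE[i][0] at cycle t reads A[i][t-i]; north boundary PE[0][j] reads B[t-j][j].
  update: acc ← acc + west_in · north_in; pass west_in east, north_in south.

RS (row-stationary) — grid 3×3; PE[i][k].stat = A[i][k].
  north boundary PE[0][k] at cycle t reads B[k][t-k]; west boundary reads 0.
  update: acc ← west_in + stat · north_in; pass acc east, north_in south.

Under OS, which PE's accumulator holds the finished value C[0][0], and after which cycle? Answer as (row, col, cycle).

OS — PE[0][0] is where C[0][0] collects:
  cycle 0: PE[0][0] → acc 28, east 4, south 7
  cycle 1: PE[0][0] → acc 92, east 8, south 8
  cycle 2: PE[0][0] → acc 95, east 3, south 1

(row, col, cycle) = (0, 0, 2)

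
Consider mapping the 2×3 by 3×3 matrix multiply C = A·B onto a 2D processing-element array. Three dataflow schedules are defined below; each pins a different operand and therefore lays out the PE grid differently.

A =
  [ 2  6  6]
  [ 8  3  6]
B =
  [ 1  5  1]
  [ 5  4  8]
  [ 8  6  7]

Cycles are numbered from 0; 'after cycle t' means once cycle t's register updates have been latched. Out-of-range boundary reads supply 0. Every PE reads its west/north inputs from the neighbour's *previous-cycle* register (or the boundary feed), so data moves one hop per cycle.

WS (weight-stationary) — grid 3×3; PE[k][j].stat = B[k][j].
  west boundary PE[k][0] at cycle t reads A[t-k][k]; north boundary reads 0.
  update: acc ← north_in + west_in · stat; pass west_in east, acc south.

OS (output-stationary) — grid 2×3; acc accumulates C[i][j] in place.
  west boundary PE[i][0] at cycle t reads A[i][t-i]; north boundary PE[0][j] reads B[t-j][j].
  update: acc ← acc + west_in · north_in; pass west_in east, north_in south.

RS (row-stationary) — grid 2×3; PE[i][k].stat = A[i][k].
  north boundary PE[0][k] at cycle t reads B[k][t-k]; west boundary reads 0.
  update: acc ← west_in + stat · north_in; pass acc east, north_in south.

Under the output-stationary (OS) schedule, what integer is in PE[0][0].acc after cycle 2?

OS 2×3: PE[0][0] cycle-by-cycle (with neighbour feeds):
  cycle 0: PE[0][0] → acc 2, east 2, south 1
  cycle 1: PE[0][0] → acc 32, east 6, south 5
  cycle 2: PE[0][0] → acc 80, east 6, south 8

PE[0][0].acc = 80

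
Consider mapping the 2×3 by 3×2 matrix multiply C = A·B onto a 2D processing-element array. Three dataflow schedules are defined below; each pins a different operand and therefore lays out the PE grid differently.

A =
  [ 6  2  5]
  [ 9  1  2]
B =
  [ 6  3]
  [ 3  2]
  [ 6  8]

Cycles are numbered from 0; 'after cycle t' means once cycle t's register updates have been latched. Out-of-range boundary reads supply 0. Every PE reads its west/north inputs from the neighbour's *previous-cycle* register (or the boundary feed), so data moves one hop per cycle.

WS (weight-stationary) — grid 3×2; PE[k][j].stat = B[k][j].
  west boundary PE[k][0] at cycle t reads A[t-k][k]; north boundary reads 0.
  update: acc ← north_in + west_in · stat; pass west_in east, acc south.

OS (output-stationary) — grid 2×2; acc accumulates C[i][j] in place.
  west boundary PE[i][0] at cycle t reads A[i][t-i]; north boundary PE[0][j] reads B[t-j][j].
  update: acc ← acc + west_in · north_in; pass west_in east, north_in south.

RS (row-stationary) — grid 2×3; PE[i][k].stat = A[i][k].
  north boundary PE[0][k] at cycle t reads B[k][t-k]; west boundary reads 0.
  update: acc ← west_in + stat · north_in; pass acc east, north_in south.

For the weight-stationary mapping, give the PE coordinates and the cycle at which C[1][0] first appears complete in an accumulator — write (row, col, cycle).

(row, col, cycle) = (2, 0, 3)

WS: C[1][0] accumulates in PE[2][0]:
  [0] (2,0) acc=0 (h:0 v:0)
  [1] (2,0) acc=0 (h:0 v:0)
  [2] (2,0) acc=72 (h:5 v:72)
  [3] (2,0) acc=69 (h:2 v:69)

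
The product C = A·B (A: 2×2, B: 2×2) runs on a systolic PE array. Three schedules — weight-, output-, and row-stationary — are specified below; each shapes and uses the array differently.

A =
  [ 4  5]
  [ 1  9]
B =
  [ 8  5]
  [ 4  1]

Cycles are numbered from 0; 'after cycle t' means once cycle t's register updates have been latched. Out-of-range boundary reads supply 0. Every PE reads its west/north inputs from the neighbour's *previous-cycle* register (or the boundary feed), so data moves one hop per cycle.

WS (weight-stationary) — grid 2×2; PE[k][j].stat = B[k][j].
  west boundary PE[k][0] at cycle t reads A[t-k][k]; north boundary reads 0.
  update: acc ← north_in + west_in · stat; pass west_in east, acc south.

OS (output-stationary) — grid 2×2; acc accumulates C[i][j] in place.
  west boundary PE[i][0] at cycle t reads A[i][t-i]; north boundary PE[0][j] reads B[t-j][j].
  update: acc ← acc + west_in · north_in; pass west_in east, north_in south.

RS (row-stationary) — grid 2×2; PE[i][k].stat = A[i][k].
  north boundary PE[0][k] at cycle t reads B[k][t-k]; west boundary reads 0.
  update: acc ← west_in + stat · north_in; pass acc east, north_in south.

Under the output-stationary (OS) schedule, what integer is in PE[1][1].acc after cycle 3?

Tracing OS — 2×2 array, target PE[1][1]:
  0: (0,1).acc=0  regs=<0,0>
  0: (1,0).acc=0  regs=<0,0>
  0: (1,1).acc=0  regs=<0,0>
  1: (0,1).acc=20  regs=<4,5>
  1: (1,0).acc=8  regs=<1,8>
  1: (1,1).acc=0  regs=<0,0>
  2: (0,1).acc=25  regs=<5,1>
  2: (1,0).acc=44  regs=<9,4>
  2: (1,1).acc=5  regs=<1,5>
  3: (0,1).acc=25  regs=<0,0>
  3: (1,0).acc=44  regs=<0,0>
  3: (1,1).acc=14  regs=<9,1>

PE[1][1].acc = 14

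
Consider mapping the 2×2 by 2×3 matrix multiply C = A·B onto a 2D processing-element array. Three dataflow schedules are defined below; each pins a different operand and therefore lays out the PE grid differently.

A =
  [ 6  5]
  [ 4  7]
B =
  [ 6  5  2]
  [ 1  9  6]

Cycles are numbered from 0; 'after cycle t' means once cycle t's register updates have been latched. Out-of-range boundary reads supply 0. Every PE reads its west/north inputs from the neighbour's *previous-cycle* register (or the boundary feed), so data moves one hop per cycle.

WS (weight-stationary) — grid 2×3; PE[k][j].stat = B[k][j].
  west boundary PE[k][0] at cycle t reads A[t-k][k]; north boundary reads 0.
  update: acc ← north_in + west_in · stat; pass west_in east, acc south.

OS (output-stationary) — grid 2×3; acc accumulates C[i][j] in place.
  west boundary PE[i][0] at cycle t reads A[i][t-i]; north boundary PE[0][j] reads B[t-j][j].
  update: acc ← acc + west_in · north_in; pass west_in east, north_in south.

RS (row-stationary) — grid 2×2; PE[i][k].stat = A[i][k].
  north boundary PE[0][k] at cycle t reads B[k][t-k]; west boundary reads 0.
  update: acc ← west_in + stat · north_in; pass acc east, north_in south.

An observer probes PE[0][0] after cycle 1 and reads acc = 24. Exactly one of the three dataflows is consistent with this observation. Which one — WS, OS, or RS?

WS (2×3 grid), PE[0][0]:
  t=0 PE[0][0]: acc=36 h=6 v=36
  t=1 PE[0][0]: acc=24 h=4 v=24
OS (2×3 grid), PE[0][0]:
  t=0 PE[0][0]: acc=36 h=6 v=6
  t=1 PE[0][0]: acc=41 h=5 v=1
RS (2×2 grid), PE[0][0]:
  t=0 PE[0][0]: acc=36 h=36 v=6
  t=1 PE[0][0]: acc=30 h=30 v=5

dataflow = WS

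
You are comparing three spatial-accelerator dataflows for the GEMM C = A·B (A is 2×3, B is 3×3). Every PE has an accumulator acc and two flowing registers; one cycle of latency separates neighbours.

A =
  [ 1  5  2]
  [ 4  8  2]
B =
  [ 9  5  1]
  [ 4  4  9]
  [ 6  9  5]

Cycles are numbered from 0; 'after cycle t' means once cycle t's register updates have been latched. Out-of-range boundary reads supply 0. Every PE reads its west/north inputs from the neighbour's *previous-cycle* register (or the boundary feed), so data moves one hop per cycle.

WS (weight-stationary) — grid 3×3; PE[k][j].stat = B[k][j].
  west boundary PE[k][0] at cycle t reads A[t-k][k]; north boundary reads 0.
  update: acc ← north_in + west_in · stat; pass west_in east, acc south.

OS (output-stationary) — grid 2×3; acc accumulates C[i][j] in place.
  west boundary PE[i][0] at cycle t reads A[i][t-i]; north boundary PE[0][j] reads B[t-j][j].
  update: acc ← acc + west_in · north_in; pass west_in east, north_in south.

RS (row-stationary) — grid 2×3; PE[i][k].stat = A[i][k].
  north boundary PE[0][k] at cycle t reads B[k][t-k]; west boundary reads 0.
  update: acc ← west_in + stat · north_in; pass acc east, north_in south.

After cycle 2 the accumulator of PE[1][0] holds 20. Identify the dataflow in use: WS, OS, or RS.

dataflow = RS

WS (3×3 grid), PE[1][0]:
  after 0 — PE[1][0] acc=0, pass-E 0, pass-S 0
  after 1 — PE[1][0] acc=29, pass-E 5, pass-S 29
  after 2 — PE[1][0] acc=68, pass-E 8, pass-S 68
OS (2×3 grid), PE[1][0]:
  after 0 — PE[1][0] acc=0, pass-E 0, pass-S 0
  after 1 — PE[1][0] acc=36, pass-E 4, pass-S 9
  after 2 — PE[1][0] acc=68, pass-E 8, pass-S 4
RS (2×3 grid), PE[1][0]:
  after 0 — PE[1][0] acc=0, pass-E 0, pass-S 0
  after 1 — PE[1][0] acc=36, pass-E 36, pass-S 9
  after 2 — PE[1][0] acc=20, pass-E 20, pass-S 5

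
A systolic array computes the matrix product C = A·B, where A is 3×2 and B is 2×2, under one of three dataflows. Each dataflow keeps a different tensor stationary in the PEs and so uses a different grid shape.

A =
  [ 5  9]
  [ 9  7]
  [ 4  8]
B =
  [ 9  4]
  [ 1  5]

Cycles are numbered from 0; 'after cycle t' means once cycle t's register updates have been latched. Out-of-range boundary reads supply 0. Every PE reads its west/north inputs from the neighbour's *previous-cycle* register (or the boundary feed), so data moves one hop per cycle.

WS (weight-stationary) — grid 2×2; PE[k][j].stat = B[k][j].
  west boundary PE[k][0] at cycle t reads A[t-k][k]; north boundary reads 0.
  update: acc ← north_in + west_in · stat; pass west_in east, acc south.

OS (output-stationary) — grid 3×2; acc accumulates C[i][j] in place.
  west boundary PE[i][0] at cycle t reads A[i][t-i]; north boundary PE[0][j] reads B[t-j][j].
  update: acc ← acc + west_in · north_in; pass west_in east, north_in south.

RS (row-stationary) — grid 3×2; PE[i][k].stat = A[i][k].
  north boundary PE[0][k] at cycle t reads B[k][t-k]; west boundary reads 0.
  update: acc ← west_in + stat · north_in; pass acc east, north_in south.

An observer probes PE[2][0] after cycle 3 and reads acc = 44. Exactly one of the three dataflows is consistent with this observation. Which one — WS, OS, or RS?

— WS: 2×2 array has no PE[2][0].
OS (3×2 grid), PE[2][0]:
  0: (2,0).acc=0  regs=<0,0>
  1: (2,0).acc=0  regs=<0,0>
  2: (2,0).acc=36  regs=<4,9>
  3: (2,0).acc=44  regs=<8,1>
RS (3×2 grid), PE[2][0]:
  0: (2,0).acc=0  regs=<0,0>
  1: (2,0).acc=0  regs=<0,0>
  2: (2,0).acc=36  regs=<36,9>
  3: (2,0).acc=16  regs=<16,4>

dataflow = OS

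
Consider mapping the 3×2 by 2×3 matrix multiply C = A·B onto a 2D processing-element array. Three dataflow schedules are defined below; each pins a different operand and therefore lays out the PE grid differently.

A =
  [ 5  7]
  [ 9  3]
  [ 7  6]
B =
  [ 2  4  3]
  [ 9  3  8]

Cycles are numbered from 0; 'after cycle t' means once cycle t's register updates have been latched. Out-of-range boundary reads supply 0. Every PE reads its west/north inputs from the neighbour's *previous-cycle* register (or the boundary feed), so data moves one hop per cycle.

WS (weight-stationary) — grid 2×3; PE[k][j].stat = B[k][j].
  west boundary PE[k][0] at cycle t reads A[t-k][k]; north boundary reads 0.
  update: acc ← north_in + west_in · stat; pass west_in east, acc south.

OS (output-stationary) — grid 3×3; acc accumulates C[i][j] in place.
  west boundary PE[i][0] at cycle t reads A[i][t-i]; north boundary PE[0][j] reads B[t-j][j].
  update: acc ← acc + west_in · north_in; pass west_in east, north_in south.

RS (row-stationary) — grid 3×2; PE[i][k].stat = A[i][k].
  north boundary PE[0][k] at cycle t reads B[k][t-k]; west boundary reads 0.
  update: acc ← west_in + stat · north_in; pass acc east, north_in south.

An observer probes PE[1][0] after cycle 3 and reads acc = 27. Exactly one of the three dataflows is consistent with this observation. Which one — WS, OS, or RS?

— WS: 2×3; PE[1][0] trace:
  @0  [1,0]  acc 0  |  →0  ↓0
  @1  [1,0]  acc 73  |  →7  ↓73
  @2  [1,0]  acc 45  |  →3  ↓45
  @3  [1,0]  acc 68  |  →6  ↓68
— OS: 3×3; PE[1][0] trace:
  @0  [1,0]  acc 0  |  →0  ↓0
  @1  [1,0]  acc 18  |  →9  ↓2
  @2  [1,0]  acc 45  |  →3  ↓9
  @3  [1,0]  acc 45  |  →0  ↓0
— RS: 3×2; PE[1][0] trace:
  @0  [1,0]  acc 0  |  →0  ↓0
  @1  [1,0]  acc 18  |  →18  ↓2
  @2  [1,0]  acc 36  |  →36  ↓4
  @3  [1,0]  acc 27  |  →27  ↓3

dataflow = RS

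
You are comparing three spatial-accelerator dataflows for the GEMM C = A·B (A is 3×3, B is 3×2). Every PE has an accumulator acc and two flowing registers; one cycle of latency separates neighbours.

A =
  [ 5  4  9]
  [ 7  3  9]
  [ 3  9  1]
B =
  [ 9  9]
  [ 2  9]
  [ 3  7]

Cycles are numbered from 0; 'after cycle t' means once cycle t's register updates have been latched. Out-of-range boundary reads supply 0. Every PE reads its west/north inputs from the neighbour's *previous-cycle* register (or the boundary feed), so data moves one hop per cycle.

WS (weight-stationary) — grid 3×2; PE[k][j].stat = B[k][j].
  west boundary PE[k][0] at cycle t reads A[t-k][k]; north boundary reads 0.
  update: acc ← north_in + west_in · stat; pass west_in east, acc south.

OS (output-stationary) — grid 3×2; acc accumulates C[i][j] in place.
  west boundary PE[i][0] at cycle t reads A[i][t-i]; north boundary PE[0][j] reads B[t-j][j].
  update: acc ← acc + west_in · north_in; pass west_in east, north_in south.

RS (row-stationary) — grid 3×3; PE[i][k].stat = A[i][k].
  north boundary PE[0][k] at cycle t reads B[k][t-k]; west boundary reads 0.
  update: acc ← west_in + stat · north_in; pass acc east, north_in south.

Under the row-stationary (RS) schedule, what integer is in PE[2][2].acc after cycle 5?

PE[2][2].acc = 115

RS (3×3). Following PE[2][2] plus its west/north inputs:
  [0] (1,2) acc=0 (h:0 v:0)
  [0] (2,1) acc=0 (h:0 v:0)
  [0] (2,2) acc=0 (h:0 v:0)
  [1] (1,2) acc=0 (h:0 v:0)
  [1] (2,1) acc=0 (h:0 v:0)
  [1] (2,2) acc=0 (h:0 v:0)
  [2] (1,2) acc=0 (h:0 v:0)
  [2] (2,1) acc=0 (h:0 v:0)
  [2] (2,2) acc=0 (h:0 v:0)
  [3] (1,2) acc=96 (h:96 v:3)
  [3] (2,1) acc=45 (h:45 v:2)
  [3] (2,2) acc=0 (h:0 v:0)
  [4] (1,2) acc=153 (h:153 v:7)
  [4] (2,1) acc=108 (h:108 v:9)
  [4] (2,2) acc=48 (h:48 v:3)
  [5] (1,2) acc=0 (h:0 v:0)
  [5] (2,1) acc=0 (h:0 v:0)
  [5] (2,2) acc=115 (h:115 v:7)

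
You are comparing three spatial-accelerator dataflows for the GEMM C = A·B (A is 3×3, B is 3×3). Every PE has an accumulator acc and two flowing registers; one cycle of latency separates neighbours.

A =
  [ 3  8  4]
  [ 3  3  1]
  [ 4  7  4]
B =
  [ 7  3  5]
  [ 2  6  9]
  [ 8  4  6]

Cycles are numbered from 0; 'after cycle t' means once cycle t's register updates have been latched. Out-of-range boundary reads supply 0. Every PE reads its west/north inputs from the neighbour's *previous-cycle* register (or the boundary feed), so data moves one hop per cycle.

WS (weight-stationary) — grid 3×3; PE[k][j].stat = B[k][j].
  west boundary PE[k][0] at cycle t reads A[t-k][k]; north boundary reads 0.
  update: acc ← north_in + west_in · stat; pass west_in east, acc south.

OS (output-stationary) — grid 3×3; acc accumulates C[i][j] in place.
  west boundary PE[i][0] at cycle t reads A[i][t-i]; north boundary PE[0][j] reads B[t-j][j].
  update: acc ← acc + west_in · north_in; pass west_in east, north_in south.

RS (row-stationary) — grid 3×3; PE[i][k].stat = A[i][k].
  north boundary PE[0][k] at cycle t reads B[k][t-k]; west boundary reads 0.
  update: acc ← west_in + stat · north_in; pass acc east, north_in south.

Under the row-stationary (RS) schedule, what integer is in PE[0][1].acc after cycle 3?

RS on a 3×3 grid — tracing PE[0][1] and its feeders:
  after 0 — PE[0][0] acc=21, pass-E 21, pass-S 7
  after 0 — PE[0][1] acc=0, pass-E 0, pass-S 0
  after 1 — PE[0][0] acc=9, pass-E 9, pass-S 3
  after 1 — PE[0][1] acc=37, pass-E 37, pass-S 2
  after 2 — PE[0][0] acc=15, pass-E 15, pass-S 5
  after 2 — PE[0][1] acc=57, pass-E 57, pass-S 6
  after 3 — PE[0][0] acc=0, pass-E 0, pass-S 0
  after 3 — PE[0][1] acc=87, pass-E 87, pass-S 9

PE[0][1].acc = 87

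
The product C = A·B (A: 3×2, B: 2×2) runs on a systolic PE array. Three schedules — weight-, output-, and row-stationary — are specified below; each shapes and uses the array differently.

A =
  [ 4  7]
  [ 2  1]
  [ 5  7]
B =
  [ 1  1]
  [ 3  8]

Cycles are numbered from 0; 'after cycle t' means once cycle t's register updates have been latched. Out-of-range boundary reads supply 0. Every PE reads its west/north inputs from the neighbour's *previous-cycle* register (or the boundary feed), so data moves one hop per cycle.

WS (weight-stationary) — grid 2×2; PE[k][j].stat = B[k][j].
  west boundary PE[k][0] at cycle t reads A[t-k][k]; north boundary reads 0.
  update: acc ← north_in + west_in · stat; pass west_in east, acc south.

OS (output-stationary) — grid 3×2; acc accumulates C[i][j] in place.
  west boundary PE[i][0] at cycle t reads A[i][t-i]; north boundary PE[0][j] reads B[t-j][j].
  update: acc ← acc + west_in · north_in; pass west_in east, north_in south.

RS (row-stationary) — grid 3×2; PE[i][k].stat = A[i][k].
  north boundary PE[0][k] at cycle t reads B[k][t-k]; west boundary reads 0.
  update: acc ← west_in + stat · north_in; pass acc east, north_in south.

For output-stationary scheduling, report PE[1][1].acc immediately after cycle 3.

PE[1][1].acc = 10

OS (3×2). Following PE[1][1] plus its west/north inputs:
  after 0 — PE[0][1] acc=0, pass-E 0, pass-S 0
  after 0 — PE[1][0] acc=0, pass-E 0, pass-S 0
  after 0 — PE[1][1] acc=0, pass-E 0, pass-S 0
  after 1 — PE[0][1] acc=4, pass-E 4, pass-S 1
  after 1 — PE[1][0] acc=2, pass-E 2, pass-S 1
  after 1 — PE[1][1] acc=0, pass-E 0, pass-S 0
  after 2 — PE[0][1] acc=60, pass-E 7, pass-S 8
  after 2 — PE[1][0] acc=5, pass-E 1, pass-S 3
  after 2 — PE[1][1] acc=2, pass-E 2, pass-S 1
  after 3 — PE[0][1] acc=60, pass-E 0, pass-S 0
  after 3 — PE[1][0] acc=5, pass-E 0, pass-S 0
  after 3 — PE[1][1] acc=10, pass-E 1, pass-S 8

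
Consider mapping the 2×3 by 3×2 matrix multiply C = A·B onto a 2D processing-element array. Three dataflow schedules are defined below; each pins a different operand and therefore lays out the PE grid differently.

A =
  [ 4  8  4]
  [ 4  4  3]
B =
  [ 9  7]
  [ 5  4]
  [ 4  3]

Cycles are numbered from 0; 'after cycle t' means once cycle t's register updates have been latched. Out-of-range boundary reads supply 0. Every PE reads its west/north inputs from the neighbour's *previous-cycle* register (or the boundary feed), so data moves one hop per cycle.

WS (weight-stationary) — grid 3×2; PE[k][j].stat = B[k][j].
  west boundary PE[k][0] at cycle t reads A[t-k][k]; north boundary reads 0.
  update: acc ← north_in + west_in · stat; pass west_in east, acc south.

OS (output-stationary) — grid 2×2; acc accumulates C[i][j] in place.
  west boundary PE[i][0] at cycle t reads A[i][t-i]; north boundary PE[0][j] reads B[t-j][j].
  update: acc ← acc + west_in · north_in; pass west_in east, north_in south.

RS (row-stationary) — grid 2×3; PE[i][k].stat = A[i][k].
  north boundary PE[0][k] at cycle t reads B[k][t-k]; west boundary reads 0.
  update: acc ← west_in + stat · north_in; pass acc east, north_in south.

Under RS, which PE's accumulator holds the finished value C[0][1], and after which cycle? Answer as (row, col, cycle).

(row, col, cycle) = (0, 2, 3)

RS — PE[0][2] is where C[0][1] collects:
  [0] (0,2) acc=0 (h:0 v:0)
  [1] (0,2) acc=0 (h:0 v:0)
  [2] (0,2) acc=92 (h:92 v:4)
  [3] (0,2) acc=72 (h:72 v:3)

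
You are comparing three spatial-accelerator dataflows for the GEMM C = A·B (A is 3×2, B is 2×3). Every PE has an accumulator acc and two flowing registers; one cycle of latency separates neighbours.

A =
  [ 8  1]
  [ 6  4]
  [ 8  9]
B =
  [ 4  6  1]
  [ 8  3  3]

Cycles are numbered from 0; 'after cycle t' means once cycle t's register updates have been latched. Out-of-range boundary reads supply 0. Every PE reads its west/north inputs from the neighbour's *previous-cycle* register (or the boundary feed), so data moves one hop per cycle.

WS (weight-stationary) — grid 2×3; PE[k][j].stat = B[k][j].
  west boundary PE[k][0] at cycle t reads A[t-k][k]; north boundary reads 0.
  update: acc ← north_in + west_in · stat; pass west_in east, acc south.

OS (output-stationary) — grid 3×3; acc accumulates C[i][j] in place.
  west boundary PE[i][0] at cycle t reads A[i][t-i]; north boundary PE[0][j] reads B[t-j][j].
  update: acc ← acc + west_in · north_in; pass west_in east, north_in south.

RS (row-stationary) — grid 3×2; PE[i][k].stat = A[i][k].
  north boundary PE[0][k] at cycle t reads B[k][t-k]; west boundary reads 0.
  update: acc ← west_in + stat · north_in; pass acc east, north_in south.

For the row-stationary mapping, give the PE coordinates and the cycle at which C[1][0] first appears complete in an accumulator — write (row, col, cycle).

Under RS, C[1][0] lands at PE[1][1]:
  step 0 · PE1,1: acc=0; fwd→0 fwd↓0
  step 1 · PE1,1: acc=0; fwd→0 fwd↓0
  step 2 · PE1,1: acc=56; fwd→56 fwd↓8

(row, col, cycle) = (1, 1, 2)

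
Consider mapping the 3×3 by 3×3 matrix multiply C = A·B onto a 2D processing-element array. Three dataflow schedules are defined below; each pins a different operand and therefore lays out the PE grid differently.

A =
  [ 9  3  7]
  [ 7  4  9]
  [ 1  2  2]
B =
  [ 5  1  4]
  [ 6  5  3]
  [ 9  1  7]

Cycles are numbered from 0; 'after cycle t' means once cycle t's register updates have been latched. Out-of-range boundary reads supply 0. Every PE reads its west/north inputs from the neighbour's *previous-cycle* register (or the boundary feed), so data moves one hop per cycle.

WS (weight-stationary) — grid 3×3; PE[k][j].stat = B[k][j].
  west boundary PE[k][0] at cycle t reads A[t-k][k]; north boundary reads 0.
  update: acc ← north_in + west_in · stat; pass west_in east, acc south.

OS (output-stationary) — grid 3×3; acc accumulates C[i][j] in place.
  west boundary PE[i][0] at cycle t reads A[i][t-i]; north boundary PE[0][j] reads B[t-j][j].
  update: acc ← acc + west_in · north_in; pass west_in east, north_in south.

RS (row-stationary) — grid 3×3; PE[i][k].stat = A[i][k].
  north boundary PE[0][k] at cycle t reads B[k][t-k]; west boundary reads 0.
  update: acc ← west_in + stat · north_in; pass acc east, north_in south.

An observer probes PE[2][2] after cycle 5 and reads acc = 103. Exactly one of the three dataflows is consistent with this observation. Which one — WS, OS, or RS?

Under WS (3×3), PE[2][2]:
  step 0 · PE2,2: acc=0; fwd→0 fwd↓0
  step 1 · PE2,2: acc=0; fwd→0 fwd↓0
  step 2 · PE2,2: acc=0; fwd→0 fwd↓0
  step 3 · PE2,2: acc=0; fwd→0 fwd↓0
  step 4 · PE2,2: acc=94; fwd→7 fwd↓94
  step 5 · PE2,2: acc=103; fwd→9 fwd↓103
Under OS (3×3), PE[2][2]:
  step 0 · PE2,2: acc=0; fwd→0 fwd↓0
  step 1 · PE2,2: acc=0; fwd→0 fwd↓0
  step 2 · PE2,2: acc=0; fwd→0 fwd↓0
  step 3 · PE2,2: acc=0; fwd→0 fwd↓0
  step 4 · PE2,2: acc=4; fwd→1 fwd↓4
  step 5 · PE2,2: acc=10; fwd→2 fwd↓3
Under RS (3×3), PE[2][2]:
  step 0 · PE2,2: acc=0; fwd→0 fwd↓0
  step 1 · PE2,2: acc=0; fwd→0 fwd↓0
  step 2 · PE2,2: acc=0; fwd→0 fwd↓0
  step 3 · PE2,2: acc=0; fwd→0 fwd↓0
  step 4 · PE2,2: acc=35; fwd→35 fwd↓9
  step 5 · PE2,2: acc=13; fwd→13 fwd↓1

dataflow = WS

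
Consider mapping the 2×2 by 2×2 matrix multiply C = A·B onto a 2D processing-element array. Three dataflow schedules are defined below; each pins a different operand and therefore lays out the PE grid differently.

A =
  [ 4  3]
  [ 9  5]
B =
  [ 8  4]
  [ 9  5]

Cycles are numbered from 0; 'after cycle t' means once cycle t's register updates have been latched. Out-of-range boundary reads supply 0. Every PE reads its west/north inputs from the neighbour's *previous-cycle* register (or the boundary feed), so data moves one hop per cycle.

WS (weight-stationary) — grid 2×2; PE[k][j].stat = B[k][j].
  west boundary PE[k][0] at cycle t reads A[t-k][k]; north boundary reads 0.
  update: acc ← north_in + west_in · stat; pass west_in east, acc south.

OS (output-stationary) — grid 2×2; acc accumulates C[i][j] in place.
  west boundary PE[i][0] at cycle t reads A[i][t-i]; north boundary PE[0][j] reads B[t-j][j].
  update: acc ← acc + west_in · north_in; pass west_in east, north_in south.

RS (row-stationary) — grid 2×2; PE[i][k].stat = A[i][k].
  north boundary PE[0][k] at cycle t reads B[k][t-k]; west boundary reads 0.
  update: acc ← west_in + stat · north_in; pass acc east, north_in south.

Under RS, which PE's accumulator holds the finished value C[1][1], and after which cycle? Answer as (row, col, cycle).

Under RS, C[1][1] lands at PE[1][1]:
  @0  [1,1]  acc 0  |  →0  ↓0
  @1  [1,1]  acc 0  |  →0  ↓0
  @2  [1,1]  acc 117  |  →117  ↓9
  @3  [1,1]  acc 61  |  →61  ↓5

(row, col, cycle) = (1, 1, 3)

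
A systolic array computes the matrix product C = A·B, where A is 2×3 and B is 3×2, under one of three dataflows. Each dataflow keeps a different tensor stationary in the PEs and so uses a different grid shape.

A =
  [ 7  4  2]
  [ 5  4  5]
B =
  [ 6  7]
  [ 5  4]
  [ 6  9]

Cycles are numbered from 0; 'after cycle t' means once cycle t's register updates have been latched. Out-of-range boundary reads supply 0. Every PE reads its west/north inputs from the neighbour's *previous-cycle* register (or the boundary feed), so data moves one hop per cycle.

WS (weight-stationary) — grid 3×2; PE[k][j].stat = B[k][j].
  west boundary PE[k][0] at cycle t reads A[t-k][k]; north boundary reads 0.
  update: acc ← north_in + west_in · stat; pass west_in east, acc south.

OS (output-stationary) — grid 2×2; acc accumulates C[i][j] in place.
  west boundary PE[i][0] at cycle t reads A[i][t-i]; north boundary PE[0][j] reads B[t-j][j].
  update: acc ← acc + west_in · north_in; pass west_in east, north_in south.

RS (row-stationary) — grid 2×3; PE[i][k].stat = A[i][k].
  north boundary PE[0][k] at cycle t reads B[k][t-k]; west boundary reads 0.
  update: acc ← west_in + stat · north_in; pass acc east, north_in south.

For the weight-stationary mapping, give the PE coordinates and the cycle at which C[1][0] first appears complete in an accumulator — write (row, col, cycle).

(row, col, cycle) = (2, 0, 3)

Under WS, C[1][0] lands at PE[2][0]:
  t=0 PE[2][0]: acc=0 h=0 v=0
  t=1 PE[2][0]: acc=0 h=0 v=0
  t=2 PE[2][0]: acc=74 h=2 v=74
  t=3 PE[2][0]: acc=80 h=5 v=80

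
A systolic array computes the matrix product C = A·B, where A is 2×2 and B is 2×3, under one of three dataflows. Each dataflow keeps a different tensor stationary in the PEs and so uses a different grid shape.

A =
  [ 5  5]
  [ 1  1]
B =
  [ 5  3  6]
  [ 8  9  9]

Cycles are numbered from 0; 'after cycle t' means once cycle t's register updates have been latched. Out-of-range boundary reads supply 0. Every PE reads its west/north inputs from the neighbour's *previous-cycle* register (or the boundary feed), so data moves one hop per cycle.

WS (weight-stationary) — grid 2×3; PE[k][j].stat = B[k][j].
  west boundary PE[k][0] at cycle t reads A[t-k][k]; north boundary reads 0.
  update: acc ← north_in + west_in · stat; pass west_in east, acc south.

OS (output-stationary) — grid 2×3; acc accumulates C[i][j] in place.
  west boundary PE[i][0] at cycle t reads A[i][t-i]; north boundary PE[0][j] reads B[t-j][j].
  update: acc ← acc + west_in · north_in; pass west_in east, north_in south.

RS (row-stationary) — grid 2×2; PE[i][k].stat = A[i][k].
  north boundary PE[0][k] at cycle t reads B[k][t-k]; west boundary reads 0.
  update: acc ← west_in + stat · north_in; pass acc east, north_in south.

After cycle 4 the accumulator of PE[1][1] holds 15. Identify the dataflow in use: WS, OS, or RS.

— WS: 2×3; PE[1][1] trace:
  [0] (1,1) acc=0 (h:0 v:0)
  [1] (1,1) acc=0 (h:0 v:0)
  [2] (1,1) acc=60 (h:5 v:60)
  [3] (1,1) acc=12 (h:1 v:12)
  [4] (1,1) acc=0 (h:0 v:0)
— OS: 2×3; PE[1][1] trace:
  [0] (1,1) acc=0 (h:0 v:0)
  [1] (1,1) acc=0 (h:0 v:0)
  [2] (1,1) acc=3 (h:1 v:3)
  [3] (1,1) acc=12 (h:1 v:9)
  [4] (1,1) acc=12 (h:0 v:0)
— RS: 2×2; PE[1][1] trace:
  [0] (1,1) acc=0 (h:0 v:0)
  [1] (1,1) acc=0 (h:0 v:0)
  [2] (1,1) acc=13 (h:13 v:8)
  [3] (1,1) acc=12 (h:12 v:9)
  [4] (1,1) acc=15 (h:15 v:9)

dataflow = RS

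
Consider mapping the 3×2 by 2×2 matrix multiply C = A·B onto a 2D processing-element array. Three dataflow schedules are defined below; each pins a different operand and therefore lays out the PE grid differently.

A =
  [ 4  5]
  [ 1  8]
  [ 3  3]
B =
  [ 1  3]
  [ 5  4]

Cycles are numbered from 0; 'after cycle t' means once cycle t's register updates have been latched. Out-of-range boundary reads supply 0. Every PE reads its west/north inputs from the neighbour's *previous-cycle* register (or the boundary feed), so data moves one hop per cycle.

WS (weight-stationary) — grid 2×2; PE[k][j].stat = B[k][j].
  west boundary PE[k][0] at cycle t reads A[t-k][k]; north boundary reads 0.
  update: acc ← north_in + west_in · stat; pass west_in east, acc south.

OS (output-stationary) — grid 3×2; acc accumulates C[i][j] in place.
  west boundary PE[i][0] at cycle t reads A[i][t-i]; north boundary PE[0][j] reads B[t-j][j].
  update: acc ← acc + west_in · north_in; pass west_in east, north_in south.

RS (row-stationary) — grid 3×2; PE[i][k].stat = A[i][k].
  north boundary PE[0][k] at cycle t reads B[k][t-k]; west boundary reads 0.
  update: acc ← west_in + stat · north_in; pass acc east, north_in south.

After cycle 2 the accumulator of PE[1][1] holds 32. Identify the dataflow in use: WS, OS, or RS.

WS (2×2 grid), PE[1][1]:
  c0 r1c1: 0 / 0 / 0
  c1 r1c1: 0 / 0 / 0
  c2 r1c1: 32 / 5 / 32
OS (3×2 grid), PE[1][1]:
  c0 r1c1: 0 / 0 / 0
  c1 r1c1: 0 / 0 / 0
  c2 r1c1: 3 / 1 / 3
RS (3×2 grid), PE[1][1]:
  c0 r1c1: 0 / 0 / 0
  c1 r1c1: 0 / 0 / 0
  c2 r1c1: 41 / 41 / 5

dataflow = WS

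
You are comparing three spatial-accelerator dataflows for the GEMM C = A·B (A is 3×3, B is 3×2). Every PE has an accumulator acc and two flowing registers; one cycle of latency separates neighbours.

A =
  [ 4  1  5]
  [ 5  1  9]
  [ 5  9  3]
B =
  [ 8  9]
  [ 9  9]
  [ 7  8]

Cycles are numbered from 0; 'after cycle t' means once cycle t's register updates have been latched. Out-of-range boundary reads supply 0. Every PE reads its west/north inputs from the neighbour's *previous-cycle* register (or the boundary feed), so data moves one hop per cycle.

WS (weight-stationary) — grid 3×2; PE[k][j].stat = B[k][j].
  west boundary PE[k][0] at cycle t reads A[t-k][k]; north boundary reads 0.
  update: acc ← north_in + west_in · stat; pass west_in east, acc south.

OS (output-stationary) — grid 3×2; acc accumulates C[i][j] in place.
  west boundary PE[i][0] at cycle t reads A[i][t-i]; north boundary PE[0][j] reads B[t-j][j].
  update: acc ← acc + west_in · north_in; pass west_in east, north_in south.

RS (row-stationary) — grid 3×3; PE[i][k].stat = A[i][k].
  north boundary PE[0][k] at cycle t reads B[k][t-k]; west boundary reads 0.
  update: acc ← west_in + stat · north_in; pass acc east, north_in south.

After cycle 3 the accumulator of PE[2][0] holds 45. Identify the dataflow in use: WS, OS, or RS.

— WS: 3×2; PE[2][0] trace:
  t=0 PE[2][0]: acc=0 h=0 v=0
  t=1 PE[2][0]: acc=0 h=0 v=0
  t=2 PE[2][0]: acc=76 h=5 v=76
  t=3 PE[2][0]: acc=112 h=9 v=112
— OS: 3×2; PE[2][0] trace:
  t=0 PE[2][0]: acc=0 h=0 v=0
  t=1 PE[2][0]: acc=0 h=0 v=0
  t=2 PE[2][0]: acc=40 h=5 v=8
  t=3 PE[2][0]: acc=121 h=9 v=9
— RS: 3×3; PE[2][0] trace:
  t=0 PE[2][0]: acc=0 h=0 v=0
  t=1 PE[2][0]: acc=0 h=0 v=0
  t=2 PE[2][0]: acc=40 h=40 v=8
  t=3 PE[2][0]: acc=45 h=45 v=9

dataflow = RS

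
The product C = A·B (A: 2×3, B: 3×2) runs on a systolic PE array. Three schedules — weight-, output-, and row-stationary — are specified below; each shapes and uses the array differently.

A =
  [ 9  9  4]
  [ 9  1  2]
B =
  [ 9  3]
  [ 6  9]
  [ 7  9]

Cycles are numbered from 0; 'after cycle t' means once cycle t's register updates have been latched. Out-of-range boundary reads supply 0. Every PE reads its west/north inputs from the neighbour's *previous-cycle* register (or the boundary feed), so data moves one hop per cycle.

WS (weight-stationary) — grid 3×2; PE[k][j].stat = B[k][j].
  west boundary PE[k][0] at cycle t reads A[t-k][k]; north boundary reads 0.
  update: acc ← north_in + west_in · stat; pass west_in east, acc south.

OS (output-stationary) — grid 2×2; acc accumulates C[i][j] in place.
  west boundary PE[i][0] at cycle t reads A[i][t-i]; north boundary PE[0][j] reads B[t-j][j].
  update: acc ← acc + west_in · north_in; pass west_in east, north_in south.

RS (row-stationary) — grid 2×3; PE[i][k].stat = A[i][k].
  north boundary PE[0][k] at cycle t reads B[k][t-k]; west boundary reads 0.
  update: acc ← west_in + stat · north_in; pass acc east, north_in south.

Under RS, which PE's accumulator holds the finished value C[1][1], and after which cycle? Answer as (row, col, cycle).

(row, col, cycle) = (1, 2, 4)

RS: C[1][1] accumulates in PE[1][2]:
  c0 r1c2: 0 / 0 / 0
  c1 r1c2: 0 / 0 / 0
  c2 r1c2: 0 / 0 / 0
  c3 r1c2: 101 / 101 / 7
  c4 r1c2: 54 / 54 / 9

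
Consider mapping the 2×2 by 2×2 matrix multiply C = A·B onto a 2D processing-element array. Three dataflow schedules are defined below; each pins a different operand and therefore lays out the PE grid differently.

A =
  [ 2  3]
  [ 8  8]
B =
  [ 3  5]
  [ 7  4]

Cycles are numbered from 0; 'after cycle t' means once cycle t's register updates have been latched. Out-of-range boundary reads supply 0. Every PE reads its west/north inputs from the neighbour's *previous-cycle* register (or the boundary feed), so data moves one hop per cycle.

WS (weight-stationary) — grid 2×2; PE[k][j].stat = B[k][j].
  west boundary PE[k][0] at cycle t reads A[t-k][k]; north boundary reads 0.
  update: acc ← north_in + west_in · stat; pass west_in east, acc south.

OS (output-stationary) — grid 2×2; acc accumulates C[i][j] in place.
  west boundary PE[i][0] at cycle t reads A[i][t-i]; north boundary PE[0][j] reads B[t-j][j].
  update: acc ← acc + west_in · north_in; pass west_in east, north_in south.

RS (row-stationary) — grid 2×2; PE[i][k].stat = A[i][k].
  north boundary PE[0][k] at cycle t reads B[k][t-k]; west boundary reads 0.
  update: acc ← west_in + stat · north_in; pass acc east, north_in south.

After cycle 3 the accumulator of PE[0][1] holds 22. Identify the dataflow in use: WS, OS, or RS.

Under WS (2×2), PE[0][1]:
  t=0 PE[0][1]: acc=0 h=0 v=0
  t=1 PE[0][1]: acc=10 h=2 v=10
  t=2 PE[0][1]: acc=40 h=8 v=40
  t=3 PE[0][1]: acc=0 h=0 v=0
Under OS (2×2), PE[0][1]:
  t=0 PE[0][1]: acc=0 h=0 v=0
  t=1 PE[0][1]: acc=10 h=2 v=5
  t=2 PE[0][1]: acc=22 h=3 v=4
  t=3 PE[0][1]: acc=22 h=0 v=0
Under RS (2×2), PE[0][1]:
  t=0 PE[0][1]: acc=0 h=0 v=0
  t=1 PE[0][1]: acc=27 h=27 v=7
  t=2 PE[0][1]: acc=22 h=22 v=4
  t=3 PE[0][1]: acc=0 h=0 v=0

dataflow = OS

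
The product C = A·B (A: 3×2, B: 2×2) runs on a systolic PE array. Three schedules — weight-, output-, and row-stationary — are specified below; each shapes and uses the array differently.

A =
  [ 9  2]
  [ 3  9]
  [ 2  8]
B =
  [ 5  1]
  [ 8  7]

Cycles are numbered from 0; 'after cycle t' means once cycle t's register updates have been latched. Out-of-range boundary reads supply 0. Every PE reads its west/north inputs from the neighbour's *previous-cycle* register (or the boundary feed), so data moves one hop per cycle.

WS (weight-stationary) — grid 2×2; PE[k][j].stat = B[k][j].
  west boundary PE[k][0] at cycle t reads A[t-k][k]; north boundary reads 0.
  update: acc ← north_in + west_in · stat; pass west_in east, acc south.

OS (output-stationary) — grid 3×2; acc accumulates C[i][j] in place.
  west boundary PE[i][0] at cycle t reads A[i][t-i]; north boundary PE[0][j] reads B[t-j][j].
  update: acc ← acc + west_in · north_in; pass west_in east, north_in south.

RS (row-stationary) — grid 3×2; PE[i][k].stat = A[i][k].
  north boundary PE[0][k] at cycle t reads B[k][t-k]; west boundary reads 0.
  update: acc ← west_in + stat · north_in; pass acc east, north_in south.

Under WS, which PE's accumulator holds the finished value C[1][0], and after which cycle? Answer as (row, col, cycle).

WS — PE[1][0] is where C[1][0] collects:
  cycle 0: PE[1][0] → acc 0, east 0, south 0
  cycle 1: PE[1][0] → acc 61, east 2, south 61
  cycle 2: PE[1][0] → acc 87, east 9, south 87

(row, col, cycle) = (1, 0, 2)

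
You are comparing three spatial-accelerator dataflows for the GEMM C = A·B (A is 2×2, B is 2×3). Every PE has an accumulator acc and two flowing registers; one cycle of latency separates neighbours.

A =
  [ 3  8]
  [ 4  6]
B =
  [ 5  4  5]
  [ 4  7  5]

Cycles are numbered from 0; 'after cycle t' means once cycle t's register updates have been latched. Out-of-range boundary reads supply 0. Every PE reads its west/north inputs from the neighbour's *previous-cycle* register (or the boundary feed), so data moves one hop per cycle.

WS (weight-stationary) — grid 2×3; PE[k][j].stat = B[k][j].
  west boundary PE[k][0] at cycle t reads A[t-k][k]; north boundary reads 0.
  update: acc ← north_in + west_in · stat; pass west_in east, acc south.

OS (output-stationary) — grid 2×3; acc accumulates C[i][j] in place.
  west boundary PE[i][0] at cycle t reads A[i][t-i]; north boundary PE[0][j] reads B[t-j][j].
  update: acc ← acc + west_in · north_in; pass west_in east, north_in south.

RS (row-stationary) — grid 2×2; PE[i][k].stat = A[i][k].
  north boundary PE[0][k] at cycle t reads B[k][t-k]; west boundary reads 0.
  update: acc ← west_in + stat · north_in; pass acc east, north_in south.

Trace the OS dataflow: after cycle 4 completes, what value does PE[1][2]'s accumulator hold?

Tracing OS — 2×3 array, target PE[1][2]:
  cycle 0: PE[0][2] → acc 0, east 0, south 0
  cycle 0: PE[1][1] → acc 0, east 0, south 0
  cycle 0: PE[1][2] → acc 0, east 0, south 0
  cycle 1: PE[0][2] → acc 0, east 0, south 0
  cycle 1: PE[1][1] → acc 0, east 0, south 0
  cycle 1: PE[1][2] → acc 0, east 0, south 0
  cycle 2: PE[0][2] → acc 15, east 3, south 5
  cycle 2: PE[1][1] → acc 16, east 4, south 4
  cycle 2: PE[1][2] → acc 0, east 0, south 0
  cycle 3: PE[0][2] → acc 55, east 8, south 5
  cycle 3: PE[1][1] → acc 58, east 6, south 7
  cycle 3: PE[1][2] → acc 20, east 4, south 5
  cycle 4: PE[0][2] → acc 55, east 0, south 0
  cycle 4: PE[1][1] → acc 58, east 0, south 0
  cycle 4: PE[1][2] → acc 50, east 6, south 5

PE[1][2].acc = 50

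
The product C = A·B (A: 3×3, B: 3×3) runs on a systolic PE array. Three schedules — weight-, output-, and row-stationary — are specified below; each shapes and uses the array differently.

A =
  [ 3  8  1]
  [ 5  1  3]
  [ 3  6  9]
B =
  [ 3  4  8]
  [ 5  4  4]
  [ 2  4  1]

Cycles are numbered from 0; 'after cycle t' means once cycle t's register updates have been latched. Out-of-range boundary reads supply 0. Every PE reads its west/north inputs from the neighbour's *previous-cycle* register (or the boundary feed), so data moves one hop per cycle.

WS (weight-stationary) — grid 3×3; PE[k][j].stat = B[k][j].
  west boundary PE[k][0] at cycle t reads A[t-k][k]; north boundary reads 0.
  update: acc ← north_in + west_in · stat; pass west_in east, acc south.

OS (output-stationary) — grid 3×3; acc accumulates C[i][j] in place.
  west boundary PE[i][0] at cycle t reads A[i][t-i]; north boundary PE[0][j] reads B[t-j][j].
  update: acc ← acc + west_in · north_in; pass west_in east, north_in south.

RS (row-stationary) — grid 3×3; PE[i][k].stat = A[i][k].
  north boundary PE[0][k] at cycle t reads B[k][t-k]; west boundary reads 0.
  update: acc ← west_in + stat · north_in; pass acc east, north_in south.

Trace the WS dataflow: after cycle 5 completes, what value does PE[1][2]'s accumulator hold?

WS on a 3×3 grid — tracing PE[1][2] and its feeders:
  0: (0,2).acc=0  regs=<0,0>
  0: (1,1).acc=0  regs=<0,0>
  0: (1,2).acc=0  regs=<0,0>
  1: (0,2).acc=0  regs=<0,0>
  1: (1,1).acc=0  regs=<0,0>
  1: (1,2).acc=0  regs=<0,0>
  2: (0,2).acc=24  regs=<3,24>
  2: (1,1).acc=44  regs=<8,44>
  2: (1,2).acc=0  regs=<0,0>
  3: (0,2).acc=40  regs=<5,40>
  3: (1,1).acc=24  regs=<1,24>
  3: (1,2).acc=56  regs=<8,56>
  4: (0,2).acc=24  regs=<3,24>
  4: (1,1).acc=36  regs=<6,36>
  4: (1,2).acc=44  regs=<1,44>
  5: (0,2).acc=0  regs=<0,0>
  5: (1,1).acc=0  regs=<0,0>
  5: (1,2).acc=48  regs=<6,48>

PE[1][2].acc = 48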